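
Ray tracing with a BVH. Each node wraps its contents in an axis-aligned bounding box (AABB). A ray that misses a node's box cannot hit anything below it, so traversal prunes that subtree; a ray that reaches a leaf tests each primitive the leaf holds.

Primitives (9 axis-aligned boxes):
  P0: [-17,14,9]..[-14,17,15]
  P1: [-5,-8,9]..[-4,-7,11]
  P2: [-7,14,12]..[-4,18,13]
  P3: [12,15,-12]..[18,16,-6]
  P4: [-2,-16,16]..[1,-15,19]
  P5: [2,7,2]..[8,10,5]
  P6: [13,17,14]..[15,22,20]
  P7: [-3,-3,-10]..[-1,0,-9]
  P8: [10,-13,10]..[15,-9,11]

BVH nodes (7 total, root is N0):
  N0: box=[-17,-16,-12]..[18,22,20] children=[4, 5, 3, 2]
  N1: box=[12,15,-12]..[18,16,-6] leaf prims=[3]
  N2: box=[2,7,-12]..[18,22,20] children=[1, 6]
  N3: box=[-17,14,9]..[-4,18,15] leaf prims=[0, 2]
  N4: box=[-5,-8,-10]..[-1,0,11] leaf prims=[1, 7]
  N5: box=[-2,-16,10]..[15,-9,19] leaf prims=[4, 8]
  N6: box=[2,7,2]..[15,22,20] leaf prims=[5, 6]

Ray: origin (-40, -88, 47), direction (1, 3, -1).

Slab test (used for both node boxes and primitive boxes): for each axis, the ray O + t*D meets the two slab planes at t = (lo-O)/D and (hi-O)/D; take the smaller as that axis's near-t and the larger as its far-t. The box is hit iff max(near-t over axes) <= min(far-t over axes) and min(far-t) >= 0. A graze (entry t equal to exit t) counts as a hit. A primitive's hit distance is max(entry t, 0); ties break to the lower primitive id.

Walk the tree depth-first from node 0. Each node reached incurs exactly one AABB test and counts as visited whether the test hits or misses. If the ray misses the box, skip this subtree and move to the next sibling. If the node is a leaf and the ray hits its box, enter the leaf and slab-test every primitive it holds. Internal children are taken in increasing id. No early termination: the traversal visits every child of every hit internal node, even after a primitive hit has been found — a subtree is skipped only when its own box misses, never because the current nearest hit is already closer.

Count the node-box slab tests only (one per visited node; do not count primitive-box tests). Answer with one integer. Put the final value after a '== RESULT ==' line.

Traverse from the root:
N0 x:[23,58] y:[24,110/3] z:[27,59] -> hit [27,110/3], descend [2, 3, 4, 5]
  N2 x:[42,58] y:[95/3,110/3] z:[27,59] -> miss, prune
  N3 x:[23,36] y:[34,106/3] z:[32,38] -> hit [34,106/3] leaf, test {P0(miss), P2@t=34}
  N4 x:[35,39] y:[80/3,88/3] z:[36,57] -> miss, prune
  N5 x:[38,55] y:[24,79/3] z:[28,37] -> miss, prune

5 AABB tests over nodes [0, 2, 3, 4, 5]; 1 leaf entered; closest P2.

== RESULT ==
5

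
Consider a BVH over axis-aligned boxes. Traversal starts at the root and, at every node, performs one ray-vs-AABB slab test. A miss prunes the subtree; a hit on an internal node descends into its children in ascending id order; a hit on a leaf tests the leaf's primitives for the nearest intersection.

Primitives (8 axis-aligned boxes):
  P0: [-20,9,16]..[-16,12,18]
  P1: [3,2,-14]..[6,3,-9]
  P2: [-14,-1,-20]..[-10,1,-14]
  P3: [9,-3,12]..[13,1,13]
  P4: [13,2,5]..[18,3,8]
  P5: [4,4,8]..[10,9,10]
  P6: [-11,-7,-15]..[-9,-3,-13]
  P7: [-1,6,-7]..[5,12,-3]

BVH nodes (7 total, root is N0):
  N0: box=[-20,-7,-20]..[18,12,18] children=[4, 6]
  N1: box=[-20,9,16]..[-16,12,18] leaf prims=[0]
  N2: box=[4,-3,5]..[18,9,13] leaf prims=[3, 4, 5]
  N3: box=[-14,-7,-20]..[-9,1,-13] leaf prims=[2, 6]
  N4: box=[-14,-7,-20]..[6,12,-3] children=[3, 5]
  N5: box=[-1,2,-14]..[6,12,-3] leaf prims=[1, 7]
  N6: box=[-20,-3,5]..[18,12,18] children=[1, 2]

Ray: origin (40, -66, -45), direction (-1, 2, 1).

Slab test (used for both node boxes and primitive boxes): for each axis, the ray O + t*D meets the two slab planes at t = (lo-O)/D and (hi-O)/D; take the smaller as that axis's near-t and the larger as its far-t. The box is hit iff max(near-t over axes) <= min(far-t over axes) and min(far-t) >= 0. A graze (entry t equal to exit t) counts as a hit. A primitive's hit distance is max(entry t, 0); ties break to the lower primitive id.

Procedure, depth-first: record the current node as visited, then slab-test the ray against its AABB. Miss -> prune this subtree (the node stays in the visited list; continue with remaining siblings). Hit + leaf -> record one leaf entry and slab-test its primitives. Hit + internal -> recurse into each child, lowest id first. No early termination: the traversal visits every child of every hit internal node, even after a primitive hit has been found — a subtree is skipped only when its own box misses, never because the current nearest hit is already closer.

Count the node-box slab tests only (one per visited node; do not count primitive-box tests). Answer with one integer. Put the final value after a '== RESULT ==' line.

Traverse from the root:
N0 x:[22,60] y:[59/2,39] z:[25,63] -> hit [59/2,39], descend [4, 6]
  N4 x:[34,54] y:[59/2,39] z:[25,42] -> hit [34,39], descend [3, 5]
    N3 x:[49,54] y:[59/2,67/2] z:[25,32] -> miss, prune
    N5 x:[34,41] y:[34,39] z:[31,42] -> hit [34,39] leaf, test {P1@t=34, P7@t=38}
  N6 x:[22,60] y:[63/2,39] z:[50,63] -> miss, prune

Visited [0, 4, 3, 5, 6]. Tests: 5 box, 1 leaf. Nearest: P1.

== RESULT ==
5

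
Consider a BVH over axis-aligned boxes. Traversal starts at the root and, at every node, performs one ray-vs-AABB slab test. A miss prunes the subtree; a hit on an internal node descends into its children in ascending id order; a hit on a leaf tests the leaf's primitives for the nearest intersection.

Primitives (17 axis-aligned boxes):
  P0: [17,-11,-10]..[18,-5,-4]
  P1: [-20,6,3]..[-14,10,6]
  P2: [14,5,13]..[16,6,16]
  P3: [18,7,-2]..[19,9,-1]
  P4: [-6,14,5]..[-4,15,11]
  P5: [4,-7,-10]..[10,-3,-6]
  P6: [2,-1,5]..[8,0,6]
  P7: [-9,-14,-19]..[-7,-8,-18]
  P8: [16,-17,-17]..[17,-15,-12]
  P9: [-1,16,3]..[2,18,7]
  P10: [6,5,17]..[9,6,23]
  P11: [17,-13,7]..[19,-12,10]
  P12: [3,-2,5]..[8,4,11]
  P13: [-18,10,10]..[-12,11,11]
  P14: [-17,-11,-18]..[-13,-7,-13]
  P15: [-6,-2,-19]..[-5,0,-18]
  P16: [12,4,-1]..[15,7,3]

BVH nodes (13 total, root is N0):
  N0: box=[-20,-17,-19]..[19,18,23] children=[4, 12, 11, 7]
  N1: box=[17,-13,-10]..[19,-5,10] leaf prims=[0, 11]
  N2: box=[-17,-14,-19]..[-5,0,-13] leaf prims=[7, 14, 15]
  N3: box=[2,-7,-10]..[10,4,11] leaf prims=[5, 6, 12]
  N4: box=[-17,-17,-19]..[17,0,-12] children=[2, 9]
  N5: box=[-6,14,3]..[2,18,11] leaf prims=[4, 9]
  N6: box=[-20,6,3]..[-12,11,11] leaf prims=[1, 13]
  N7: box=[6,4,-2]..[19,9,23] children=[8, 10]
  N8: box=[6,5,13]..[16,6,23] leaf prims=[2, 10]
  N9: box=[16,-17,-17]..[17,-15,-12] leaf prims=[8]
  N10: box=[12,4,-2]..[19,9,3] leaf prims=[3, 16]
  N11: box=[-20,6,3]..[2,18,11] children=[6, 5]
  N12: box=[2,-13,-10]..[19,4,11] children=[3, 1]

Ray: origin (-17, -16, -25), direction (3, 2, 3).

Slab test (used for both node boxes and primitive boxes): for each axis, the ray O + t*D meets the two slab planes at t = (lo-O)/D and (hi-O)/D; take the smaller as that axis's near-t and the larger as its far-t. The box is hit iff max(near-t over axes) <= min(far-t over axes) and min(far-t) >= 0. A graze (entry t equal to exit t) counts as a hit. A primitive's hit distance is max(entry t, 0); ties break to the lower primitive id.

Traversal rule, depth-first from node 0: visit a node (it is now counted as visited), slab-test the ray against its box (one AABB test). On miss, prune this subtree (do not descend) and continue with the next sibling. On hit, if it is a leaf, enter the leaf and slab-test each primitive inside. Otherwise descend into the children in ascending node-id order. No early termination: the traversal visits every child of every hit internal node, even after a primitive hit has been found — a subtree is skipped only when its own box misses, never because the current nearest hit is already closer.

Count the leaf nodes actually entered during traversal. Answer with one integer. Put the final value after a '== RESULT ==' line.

Trace the traversal:
N0 x:[-1,12] y:[-1/2,17] z:[2,16] -> hit [2,12], descend [4, 7, 11, 12]
  N4 x:[0,34/3] y:[-1/2,8] z:[2,13/3] -> hit [2,13/3], descend [2, 9]
    N2 x:[0,4] y:[1,8] z:[2,4] -> hit [2,4] leaf, test {P7(miss), P14(miss), P15(miss)}
    N9 x:[11,34/3] y:[-1/2,1/2] z:[8/3,13/3] -> miss, prune
  N7 x:[23/3,12] y:[10,25/2] z:[23/3,16] -> hit [10,12], descend [8, 10]
    N8 x:[23/3,11] y:[21/2,11] z:[38/3,16] -> miss, prune
    N10 x:[29/3,12] y:[10,25/2] z:[23/3,28/3] -> miss, prune
  N11 x:[-1,19/3] y:[11,17] z:[28/3,12] -> miss, prune
  N12 x:[19/3,12] y:[3/2,10] z:[5,12] -> hit [19/3,10], descend [1, 3]
    N1 x:[34/3,12] y:[3/2,11/2] z:[5,35/3] -> miss, prune
    N3 x:[19/3,9] y:[9/2,10] z:[5,12] -> hit [19/3,9] leaf, test {P5(miss), P6(miss), P12(miss)}

Visited [0, 4, 2, 9, 7, 8, 10, 11, 12, 1, 3]. Tests: 11 box, 2 leaf. Nearest: miss.

== RESULT ==
2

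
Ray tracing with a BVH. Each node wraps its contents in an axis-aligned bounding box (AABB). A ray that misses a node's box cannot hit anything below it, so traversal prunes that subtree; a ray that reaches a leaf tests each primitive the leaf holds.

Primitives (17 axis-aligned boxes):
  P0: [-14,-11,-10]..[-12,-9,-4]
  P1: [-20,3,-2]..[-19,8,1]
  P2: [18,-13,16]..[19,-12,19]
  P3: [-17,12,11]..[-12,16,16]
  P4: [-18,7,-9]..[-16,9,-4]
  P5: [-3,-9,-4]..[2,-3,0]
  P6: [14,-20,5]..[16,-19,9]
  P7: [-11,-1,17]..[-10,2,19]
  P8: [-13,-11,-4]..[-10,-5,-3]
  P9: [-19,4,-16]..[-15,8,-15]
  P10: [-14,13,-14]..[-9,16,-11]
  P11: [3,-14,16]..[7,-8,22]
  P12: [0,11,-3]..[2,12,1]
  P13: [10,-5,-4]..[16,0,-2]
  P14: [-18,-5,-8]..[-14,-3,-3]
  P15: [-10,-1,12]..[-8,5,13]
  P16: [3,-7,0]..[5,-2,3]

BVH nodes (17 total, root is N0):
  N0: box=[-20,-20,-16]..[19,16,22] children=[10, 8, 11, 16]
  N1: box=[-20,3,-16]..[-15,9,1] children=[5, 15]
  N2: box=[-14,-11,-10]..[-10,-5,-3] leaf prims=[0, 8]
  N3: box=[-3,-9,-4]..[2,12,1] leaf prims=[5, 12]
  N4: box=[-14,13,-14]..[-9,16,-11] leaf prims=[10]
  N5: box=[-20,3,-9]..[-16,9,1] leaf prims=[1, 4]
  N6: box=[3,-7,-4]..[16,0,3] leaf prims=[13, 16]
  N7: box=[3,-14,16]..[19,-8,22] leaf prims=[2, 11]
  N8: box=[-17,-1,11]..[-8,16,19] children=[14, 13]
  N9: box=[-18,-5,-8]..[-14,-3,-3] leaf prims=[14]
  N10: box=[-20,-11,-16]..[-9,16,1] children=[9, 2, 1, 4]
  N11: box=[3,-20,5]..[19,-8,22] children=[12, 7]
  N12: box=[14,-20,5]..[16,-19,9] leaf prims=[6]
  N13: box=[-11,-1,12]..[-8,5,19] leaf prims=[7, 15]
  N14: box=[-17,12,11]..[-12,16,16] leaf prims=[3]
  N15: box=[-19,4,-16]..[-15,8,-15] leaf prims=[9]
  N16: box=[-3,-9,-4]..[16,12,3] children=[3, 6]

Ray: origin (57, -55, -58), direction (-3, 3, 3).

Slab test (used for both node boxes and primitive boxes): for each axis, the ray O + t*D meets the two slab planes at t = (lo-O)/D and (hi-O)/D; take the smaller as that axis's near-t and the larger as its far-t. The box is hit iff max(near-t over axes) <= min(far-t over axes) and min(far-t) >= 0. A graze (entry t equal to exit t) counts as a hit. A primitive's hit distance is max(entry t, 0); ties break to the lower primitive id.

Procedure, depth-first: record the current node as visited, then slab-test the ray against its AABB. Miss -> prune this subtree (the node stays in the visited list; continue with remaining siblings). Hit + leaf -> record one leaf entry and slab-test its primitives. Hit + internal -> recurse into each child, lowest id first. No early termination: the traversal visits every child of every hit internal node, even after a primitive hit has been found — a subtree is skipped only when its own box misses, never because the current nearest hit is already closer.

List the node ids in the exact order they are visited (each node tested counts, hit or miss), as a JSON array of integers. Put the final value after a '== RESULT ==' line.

Walk:
N0 x:[38/3,77/3] y:[35/3,71/3] z:[14,80/3] -> hit [14,71/3], descend [8, 10, 11, 16]
  N8 x:[65/3,74/3] y:[18,71/3] z:[23,77/3] -> hit [23,71/3], descend [13, 14]
    N13 x:[65/3,68/3] y:[18,20] z:[70/3,77/3] -> miss, prune
    N14 x:[23,74/3] y:[67/3,71/3] z:[23,74/3] -> hit [23,71/3] leaf, test {P3@t=23}
  N10 x:[22,77/3] y:[44/3,71/3] z:[14,59/3] -> miss, prune
  N11 x:[38/3,18] y:[35/3,47/3] z:[21,80/3] -> miss, prune
  N16 x:[41/3,20] y:[46/3,67/3] z:[18,61/3] -> hit [18,20], descend [3, 6]
    N3 x:[55/3,20] y:[46/3,67/3] z:[18,59/3] -> hit [55/3,59/3] leaf, test {P5(miss), P12(miss)}
    N6 x:[41/3,18] y:[16,55/3] z:[18,61/3] -> hit [18,18] leaf, test {P13(miss), P16(miss)}

order=[0, 8, 13, 14, 10, 11, 16, 3, 6]  |boxes|=9  |leaves|=3  hit=P3

== RESULT ==
[0, 8, 13, 14, 10, 11, 16, 3, 6]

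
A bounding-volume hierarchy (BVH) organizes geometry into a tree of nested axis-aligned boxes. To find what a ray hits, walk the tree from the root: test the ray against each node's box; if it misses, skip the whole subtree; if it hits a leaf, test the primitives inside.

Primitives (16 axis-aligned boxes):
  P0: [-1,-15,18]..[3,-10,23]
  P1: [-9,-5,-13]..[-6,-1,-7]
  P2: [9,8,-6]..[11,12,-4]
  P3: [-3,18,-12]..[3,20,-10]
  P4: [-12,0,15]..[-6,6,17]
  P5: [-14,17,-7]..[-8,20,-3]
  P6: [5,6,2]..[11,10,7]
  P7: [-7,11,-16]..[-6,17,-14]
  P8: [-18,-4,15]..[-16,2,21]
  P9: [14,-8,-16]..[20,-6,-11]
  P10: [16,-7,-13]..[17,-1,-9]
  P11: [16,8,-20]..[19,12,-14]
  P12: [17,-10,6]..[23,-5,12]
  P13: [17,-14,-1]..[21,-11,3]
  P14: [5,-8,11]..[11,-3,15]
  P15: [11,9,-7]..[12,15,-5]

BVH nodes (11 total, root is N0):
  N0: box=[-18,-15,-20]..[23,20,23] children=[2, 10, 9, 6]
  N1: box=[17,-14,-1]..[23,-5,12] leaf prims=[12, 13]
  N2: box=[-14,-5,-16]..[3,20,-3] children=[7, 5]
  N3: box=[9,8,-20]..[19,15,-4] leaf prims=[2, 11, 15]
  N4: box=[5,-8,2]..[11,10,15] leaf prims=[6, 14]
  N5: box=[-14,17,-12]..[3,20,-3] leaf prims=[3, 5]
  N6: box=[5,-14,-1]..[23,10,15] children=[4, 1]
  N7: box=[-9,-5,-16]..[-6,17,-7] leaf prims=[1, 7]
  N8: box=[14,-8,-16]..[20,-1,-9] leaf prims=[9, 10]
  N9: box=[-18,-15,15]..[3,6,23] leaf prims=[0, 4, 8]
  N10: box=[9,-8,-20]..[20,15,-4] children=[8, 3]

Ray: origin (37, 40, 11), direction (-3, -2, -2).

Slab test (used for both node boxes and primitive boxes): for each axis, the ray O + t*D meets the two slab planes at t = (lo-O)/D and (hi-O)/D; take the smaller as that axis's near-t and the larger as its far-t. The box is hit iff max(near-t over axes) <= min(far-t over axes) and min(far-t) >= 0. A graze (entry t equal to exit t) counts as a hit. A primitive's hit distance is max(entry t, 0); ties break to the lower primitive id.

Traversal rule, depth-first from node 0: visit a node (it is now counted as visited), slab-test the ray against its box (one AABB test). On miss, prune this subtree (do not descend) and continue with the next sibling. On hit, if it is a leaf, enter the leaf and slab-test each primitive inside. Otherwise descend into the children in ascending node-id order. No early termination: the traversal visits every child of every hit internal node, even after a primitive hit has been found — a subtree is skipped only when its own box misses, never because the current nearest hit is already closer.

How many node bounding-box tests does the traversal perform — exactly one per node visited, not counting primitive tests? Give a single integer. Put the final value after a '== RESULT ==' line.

Walk:
N0 x:[14/3,55/3] y:[10,55/2] z:[-6,31/2] -> hit [10,31/2], descend [2, 6, 9, 10]
  N2 x:[34/3,17] y:[10,45/2] z:[7,27/2] -> hit [34/3,27/2], descend [5, 7]
    N5 x:[34/3,17] y:[10,23/2] z:[7,23/2] -> hit [34/3,23/2] leaf, test {P3(miss), P5(miss)}
    N7 x:[43/3,46/3] y:[23/2,45/2] z:[9,27/2] -> miss, prune
  N6 x:[14/3,32/3] y:[15,27] z:[-2,6] -> miss, prune
  N9 x:[34/3,55/3] y:[17,55/2] z:[-6,-2] -> miss, prune
  N10 x:[17/3,28/3] y:[25/2,24] z:[15/2,31/2] -> miss, prune

Visited [0, 2, 5, 7, 6, 9, 10]. Tests: 7 box, 1 leaf. Nearest: miss.

== RESULT ==
7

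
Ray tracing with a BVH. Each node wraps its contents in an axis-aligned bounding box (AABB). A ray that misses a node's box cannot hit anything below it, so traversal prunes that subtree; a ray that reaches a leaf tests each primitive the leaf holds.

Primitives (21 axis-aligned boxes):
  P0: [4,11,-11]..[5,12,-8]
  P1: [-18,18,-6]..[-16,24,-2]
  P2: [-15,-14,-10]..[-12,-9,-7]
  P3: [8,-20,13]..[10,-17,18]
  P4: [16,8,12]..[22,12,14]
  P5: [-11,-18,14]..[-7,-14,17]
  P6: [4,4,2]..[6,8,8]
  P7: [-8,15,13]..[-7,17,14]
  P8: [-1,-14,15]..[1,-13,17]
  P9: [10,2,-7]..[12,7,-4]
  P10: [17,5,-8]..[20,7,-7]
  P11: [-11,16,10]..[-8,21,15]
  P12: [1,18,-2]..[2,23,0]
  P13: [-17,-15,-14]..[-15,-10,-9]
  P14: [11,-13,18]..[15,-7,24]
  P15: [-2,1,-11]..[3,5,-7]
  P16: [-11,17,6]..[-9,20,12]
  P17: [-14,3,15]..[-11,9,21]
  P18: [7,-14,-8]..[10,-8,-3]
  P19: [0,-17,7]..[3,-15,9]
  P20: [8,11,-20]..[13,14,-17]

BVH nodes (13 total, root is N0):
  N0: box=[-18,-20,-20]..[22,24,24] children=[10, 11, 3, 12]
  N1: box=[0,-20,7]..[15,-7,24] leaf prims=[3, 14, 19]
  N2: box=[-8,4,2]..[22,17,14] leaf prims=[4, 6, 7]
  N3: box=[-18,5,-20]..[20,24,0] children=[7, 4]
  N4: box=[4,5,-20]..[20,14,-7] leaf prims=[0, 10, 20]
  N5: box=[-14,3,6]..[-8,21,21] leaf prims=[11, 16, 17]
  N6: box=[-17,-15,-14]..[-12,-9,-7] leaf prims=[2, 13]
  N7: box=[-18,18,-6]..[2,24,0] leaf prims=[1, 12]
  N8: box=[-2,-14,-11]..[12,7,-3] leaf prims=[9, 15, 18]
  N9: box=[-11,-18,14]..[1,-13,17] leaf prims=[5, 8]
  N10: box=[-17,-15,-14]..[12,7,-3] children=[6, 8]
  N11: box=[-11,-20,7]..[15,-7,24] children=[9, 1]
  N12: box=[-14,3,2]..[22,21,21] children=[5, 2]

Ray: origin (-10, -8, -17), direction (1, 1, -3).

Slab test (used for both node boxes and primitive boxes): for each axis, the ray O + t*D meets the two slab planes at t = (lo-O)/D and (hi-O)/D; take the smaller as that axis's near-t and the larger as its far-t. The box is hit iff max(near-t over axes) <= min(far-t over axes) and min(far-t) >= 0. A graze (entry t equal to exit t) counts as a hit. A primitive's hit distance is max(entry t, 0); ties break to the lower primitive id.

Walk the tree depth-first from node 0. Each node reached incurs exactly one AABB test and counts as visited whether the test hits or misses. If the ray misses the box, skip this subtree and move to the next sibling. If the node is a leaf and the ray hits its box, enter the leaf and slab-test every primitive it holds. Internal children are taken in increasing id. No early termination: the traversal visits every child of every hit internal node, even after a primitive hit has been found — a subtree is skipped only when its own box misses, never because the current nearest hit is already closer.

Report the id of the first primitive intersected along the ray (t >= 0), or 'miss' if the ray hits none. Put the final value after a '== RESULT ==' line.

Trace the traversal:
N0 x:[-8,32] y:[-12,32] z:[-41/3,1] -> hit [-8,1], descend [3, 10, 11, 12]
  N3 x:[-8,30] y:[13,32] z:[-17/3,1] -> miss, prune
  N10 x:[-7,22] y:[-7,15] z:[-14/3,-1] -> miss, prune
  N11 x:[-1,25] y:[-12,1] z:[-41/3,-8] -> miss, prune
  N12 x:[-4,32] y:[11,29] z:[-38/3,-19/3] -> miss, prune

order=[0, 3, 10, 11, 12]  |boxes|=5  |leaves|=0  hit=miss

== RESULT ==
miss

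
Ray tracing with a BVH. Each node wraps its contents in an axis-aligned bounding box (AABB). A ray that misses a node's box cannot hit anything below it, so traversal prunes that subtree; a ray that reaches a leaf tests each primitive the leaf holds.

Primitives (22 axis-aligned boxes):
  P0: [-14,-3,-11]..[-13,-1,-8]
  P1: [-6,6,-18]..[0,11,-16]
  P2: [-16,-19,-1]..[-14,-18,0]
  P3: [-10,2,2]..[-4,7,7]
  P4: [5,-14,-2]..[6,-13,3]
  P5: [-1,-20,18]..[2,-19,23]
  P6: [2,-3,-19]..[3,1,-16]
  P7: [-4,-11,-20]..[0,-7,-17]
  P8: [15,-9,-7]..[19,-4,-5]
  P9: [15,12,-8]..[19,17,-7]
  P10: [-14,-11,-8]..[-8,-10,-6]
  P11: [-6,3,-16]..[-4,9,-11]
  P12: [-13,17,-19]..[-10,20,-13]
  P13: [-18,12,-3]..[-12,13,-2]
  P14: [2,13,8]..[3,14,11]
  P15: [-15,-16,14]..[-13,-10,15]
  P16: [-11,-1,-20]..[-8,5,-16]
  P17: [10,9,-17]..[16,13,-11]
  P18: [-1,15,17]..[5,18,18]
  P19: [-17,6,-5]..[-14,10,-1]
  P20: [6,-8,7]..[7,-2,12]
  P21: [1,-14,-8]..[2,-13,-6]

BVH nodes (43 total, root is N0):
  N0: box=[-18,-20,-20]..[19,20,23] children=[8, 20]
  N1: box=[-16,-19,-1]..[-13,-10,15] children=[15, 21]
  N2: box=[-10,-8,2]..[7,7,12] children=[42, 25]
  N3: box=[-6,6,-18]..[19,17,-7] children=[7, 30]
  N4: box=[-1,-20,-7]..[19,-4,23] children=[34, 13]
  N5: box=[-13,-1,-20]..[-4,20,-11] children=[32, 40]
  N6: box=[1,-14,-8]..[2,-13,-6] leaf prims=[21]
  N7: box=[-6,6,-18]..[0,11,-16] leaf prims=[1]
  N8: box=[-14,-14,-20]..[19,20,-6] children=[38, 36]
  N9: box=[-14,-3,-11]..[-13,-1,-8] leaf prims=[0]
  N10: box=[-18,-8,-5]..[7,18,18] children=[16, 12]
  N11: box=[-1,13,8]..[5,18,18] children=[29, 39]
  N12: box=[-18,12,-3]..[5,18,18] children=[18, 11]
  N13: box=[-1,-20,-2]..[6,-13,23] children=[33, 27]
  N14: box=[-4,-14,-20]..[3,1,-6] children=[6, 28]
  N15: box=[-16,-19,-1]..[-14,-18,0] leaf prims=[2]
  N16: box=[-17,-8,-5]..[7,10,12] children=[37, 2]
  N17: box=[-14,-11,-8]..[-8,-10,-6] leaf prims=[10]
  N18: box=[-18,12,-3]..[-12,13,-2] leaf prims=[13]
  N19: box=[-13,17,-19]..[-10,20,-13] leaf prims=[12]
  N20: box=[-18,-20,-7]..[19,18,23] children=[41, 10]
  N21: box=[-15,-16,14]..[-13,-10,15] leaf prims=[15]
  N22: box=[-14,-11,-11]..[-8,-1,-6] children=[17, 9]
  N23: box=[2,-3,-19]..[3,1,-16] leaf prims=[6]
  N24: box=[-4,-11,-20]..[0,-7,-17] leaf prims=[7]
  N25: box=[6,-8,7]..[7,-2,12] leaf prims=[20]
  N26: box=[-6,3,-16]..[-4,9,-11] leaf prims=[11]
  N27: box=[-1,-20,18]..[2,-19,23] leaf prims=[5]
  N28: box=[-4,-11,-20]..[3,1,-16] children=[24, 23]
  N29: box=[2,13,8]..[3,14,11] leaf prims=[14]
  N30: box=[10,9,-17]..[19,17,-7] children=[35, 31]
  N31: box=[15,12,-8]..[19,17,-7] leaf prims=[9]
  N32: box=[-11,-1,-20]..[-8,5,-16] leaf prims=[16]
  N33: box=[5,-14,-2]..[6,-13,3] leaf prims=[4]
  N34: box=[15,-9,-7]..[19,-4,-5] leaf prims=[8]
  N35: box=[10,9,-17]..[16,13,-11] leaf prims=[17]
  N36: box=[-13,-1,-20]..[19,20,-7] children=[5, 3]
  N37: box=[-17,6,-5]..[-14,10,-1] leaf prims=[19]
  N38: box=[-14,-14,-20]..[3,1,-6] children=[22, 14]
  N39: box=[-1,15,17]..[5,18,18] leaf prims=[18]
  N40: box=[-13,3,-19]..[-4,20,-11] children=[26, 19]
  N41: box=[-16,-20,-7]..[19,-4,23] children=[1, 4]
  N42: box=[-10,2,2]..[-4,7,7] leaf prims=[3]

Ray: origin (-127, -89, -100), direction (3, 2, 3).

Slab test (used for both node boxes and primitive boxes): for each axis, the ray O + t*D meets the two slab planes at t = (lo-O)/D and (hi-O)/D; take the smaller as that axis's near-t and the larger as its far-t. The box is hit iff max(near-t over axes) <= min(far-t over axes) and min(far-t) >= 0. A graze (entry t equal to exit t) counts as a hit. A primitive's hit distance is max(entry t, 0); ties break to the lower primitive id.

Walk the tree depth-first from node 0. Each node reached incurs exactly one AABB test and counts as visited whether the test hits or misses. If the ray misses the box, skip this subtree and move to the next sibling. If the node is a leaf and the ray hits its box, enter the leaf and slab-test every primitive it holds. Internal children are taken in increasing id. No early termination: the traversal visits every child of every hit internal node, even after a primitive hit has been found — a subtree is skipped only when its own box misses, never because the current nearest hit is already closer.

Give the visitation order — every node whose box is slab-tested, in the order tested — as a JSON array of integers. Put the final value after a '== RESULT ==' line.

Traverse from the root:
N0 x:[109/3,146/3] y:[69/2,109/2] z:[80/3,41] -> hit [109/3,41], descend [8, 20]
  N8 x:[113/3,146/3] y:[75/2,109/2] z:[80/3,94/3] -> miss, prune
  N20 x:[109/3,146/3] y:[69/2,107/2] z:[31,41] -> hit [109/3,41], descend [10, 41]
    N10 x:[109/3,134/3] y:[81/2,107/2] z:[95/3,118/3] -> miss, prune
    N41 x:[37,146/3] y:[69/2,85/2] z:[31,41] -> hit [37,41], descend [1, 4]
      N1 x:[37,38] y:[35,79/2] z:[33,115/3] -> hit [37,38], descend [15, 21]
        N15 x:[37,113/3] y:[35,71/2] z:[33,100/3] -> miss, prune
        N21 x:[112/3,38] y:[73/2,79/2] z:[38,115/3] -> hit [38,38] leaf, test {P15@t=38}
      N4 x:[42,146/3] y:[69/2,85/2] z:[31,41] -> miss, prune

Visited [0, 8, 20, 10, 41, 1, 15, 21, 4]. Tests: 9 box, 1 leaf. Nearest: P15.

== RESULT ==
[0, 8, 20, 10, 41, 1, 15, 21, 4]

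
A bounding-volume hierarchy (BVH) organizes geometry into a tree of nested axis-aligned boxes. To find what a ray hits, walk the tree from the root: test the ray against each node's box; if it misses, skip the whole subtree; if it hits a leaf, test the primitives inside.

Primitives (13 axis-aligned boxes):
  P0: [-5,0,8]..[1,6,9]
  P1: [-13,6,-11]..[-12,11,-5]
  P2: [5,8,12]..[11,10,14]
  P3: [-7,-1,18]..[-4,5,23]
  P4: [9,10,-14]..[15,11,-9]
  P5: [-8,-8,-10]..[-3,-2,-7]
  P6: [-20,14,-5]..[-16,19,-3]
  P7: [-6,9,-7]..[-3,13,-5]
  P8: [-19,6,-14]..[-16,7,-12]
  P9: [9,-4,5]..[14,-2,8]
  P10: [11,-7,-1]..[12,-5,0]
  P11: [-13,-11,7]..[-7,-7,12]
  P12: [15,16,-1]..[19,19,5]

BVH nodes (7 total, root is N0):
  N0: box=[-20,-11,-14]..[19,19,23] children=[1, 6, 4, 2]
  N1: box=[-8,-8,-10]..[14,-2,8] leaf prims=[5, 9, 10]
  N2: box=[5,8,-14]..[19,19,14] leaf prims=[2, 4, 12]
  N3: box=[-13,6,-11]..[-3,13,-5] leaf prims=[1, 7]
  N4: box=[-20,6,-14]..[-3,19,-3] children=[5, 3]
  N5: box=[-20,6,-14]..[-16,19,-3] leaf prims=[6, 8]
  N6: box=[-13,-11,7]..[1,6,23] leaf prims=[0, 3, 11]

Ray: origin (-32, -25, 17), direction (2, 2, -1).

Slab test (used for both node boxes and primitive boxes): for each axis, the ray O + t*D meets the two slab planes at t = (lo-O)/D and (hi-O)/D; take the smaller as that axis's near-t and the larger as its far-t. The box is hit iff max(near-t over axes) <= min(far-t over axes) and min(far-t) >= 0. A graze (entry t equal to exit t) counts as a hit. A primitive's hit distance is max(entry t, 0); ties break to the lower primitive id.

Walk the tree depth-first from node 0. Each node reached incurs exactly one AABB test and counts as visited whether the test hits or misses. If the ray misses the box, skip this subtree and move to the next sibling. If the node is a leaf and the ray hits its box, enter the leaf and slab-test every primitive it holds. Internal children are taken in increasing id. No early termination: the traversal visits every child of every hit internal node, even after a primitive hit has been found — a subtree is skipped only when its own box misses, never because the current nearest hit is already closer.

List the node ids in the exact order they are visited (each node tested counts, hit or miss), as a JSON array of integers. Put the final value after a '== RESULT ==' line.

Walk:
N0 x:[6,51/2] y:[7,22] z:[-6,31] -> hit [7,22], descend [1, 2, 4, 6]
  N1 x:[12,23] y:[17/2,23/2] z:[9,27] -> miss, prune
  N2 x:[37/2,51/2] y:[33/2,22] z:[3,31] -> hit [37/2,22] leaf, test {P2(miss), P4(miss), P12(miss)}
  N4 x:[6,29/2] y:[31/2,22] z:[20,31] -> miss, prune
  N6 x:[19/2,33/2] y:[7,31/2] z:[-6,10] -> hit [19/2,10] leaf, test {P0(miss), P3(miss), P11(miss)}

order=[0, 1, 2, 4, 6]  |boxes|=5  |leaves|=2  hit=miss

== RESULT ==
[0, 1, 2, 4, 6]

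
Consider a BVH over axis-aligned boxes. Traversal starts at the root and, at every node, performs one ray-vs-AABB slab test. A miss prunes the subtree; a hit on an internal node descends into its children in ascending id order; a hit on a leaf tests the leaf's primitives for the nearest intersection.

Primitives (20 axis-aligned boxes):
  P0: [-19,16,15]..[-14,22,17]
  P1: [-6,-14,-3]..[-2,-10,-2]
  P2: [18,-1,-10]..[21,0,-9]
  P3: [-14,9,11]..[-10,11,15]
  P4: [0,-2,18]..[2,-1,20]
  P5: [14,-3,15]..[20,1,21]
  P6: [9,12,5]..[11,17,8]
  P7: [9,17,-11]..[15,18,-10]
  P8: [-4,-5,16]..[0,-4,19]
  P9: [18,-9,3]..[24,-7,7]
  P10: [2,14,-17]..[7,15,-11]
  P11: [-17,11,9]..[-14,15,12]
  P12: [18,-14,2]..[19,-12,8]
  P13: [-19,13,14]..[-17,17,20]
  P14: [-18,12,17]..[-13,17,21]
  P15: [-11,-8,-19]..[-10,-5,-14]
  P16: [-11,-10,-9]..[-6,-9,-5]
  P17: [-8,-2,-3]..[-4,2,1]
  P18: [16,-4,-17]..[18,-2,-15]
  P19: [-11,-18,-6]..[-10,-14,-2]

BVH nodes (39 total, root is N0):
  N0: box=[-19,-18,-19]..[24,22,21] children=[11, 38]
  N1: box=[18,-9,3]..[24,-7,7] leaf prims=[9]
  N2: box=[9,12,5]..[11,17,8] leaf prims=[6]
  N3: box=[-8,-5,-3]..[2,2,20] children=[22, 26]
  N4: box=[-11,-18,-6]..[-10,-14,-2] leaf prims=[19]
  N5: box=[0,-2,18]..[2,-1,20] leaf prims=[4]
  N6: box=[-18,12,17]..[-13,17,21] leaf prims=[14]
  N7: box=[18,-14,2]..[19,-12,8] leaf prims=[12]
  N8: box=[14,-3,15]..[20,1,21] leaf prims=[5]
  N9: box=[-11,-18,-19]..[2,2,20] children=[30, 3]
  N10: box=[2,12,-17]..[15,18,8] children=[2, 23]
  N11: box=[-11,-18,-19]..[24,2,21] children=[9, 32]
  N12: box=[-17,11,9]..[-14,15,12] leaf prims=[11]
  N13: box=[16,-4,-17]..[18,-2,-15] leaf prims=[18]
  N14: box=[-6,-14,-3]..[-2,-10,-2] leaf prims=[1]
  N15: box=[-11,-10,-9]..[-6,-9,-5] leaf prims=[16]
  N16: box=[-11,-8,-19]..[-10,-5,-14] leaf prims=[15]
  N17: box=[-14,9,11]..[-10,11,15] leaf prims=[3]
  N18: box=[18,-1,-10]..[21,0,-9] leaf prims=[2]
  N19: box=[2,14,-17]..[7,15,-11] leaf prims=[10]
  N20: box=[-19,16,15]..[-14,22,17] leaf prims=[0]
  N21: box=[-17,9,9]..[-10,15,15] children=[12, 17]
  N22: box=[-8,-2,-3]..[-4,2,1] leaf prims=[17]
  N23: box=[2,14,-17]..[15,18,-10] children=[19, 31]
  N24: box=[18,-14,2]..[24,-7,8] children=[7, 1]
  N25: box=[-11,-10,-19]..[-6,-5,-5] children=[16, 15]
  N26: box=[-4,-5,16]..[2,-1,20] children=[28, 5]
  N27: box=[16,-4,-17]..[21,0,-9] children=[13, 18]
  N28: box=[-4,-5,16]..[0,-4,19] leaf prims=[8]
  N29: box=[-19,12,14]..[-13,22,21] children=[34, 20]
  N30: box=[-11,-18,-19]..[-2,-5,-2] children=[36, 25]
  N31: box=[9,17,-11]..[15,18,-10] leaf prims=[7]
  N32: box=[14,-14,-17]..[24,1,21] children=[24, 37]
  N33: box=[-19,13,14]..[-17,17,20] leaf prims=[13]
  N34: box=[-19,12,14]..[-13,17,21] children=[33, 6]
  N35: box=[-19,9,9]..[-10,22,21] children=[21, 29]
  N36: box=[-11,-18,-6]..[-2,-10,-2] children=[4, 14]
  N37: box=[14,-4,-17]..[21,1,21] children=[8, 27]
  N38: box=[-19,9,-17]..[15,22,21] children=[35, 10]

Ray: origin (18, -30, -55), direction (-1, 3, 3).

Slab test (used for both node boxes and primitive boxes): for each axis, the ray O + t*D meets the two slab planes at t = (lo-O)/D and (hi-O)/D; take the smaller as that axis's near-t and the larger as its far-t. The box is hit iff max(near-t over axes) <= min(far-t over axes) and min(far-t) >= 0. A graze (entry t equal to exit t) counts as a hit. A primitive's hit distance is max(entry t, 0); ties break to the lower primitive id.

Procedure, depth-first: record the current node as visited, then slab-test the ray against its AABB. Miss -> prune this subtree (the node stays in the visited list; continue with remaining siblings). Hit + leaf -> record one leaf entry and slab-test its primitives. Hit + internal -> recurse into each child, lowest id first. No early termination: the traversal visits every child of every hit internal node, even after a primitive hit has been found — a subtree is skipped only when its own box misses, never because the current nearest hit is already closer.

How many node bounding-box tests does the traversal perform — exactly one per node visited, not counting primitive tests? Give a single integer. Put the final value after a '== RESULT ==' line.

Trace the traversal:
N0 x:[-6,37] y:[4,52/3] z:[12,76/3] -> hit [12,52/3], descend [11, 38]
  N11 x:[-6,29] y:[4,32/3] z:[12,76/3] -> miss, prune
  N38 x:[3,37] y:[13,52/3] z:[38/3,76/3] -> hit [13,52/3], descend [10, 35]
    N10 x:[3,16] y:[14,16] z:[38/3,21] -> hit [14,16], descend [2, 23]
      N2 x:[7,9] y:[14,47/3] z:[20,21] -> miss, prune
      N23 x:[3,16] y:[44/3,16] z:[38/3,15] -> hit [44/3,15], descend [19, 31]
        N19 x:[11,16] y:[44/3,15] z:[38/3,44/3] -> hit [44/3,44/3] leaf, test {P10@t=44/3}
        N31 x:[3,9] y:[47/3,16] z:[44/3,15] -> miss, prune
    N35 x:[28,37] y:[13,52/3] z:[64/3,76/3] -> miss, prune

Visited [0, 11, 38, 10, 2, 23, 19, 31, 35]. Tests: 9 box, 1 leaf. Nearest: P10.

== RESULT ==
9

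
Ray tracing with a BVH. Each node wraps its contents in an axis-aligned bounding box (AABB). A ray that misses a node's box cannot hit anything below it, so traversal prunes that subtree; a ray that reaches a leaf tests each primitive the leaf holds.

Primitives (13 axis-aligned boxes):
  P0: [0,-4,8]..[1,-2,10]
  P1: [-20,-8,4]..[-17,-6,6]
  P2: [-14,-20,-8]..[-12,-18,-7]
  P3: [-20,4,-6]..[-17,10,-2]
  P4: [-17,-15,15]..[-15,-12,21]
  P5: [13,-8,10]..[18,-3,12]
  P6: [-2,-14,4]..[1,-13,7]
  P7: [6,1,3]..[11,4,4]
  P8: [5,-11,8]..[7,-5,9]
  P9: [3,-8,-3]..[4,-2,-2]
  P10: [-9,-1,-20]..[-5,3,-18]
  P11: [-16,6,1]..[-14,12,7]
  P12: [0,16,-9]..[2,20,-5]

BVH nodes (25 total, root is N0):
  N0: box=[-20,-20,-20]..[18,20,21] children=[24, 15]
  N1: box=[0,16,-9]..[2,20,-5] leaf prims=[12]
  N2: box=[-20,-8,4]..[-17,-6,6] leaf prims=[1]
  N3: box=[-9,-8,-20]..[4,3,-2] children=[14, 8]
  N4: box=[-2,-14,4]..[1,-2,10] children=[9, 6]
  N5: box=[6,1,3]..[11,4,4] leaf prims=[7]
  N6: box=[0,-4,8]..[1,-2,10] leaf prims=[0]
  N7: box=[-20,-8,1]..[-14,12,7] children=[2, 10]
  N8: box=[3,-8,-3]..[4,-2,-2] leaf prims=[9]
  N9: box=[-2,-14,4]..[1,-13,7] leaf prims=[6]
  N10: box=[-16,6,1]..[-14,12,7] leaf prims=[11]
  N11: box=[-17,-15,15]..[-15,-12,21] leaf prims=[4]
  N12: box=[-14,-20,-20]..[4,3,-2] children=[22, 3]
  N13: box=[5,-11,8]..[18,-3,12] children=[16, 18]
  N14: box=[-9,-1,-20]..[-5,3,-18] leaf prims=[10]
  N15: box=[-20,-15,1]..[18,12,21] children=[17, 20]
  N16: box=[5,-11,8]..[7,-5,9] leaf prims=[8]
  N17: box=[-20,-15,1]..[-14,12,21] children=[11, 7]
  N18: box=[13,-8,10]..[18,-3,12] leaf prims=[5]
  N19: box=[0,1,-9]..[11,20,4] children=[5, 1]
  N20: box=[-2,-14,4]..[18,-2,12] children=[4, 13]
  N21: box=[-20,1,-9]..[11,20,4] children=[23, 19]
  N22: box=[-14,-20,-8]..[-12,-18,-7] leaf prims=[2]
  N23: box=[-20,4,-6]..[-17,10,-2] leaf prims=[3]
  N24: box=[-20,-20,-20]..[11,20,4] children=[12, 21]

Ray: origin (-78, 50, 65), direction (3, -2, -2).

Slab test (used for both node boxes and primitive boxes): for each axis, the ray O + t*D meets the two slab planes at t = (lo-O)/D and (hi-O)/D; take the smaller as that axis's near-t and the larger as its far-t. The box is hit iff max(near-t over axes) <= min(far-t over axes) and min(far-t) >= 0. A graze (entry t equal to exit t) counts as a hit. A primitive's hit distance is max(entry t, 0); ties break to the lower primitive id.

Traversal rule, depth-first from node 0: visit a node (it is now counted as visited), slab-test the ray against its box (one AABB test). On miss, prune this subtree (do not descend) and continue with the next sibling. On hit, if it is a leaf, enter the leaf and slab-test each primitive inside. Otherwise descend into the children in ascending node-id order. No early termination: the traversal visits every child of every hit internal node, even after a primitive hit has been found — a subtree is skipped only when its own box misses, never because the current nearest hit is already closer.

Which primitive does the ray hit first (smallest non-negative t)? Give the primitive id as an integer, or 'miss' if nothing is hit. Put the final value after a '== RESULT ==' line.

Traverse from the root:
N0 x:[58/3,32] y:[15,35] z:[22,85/2] -> hit [22,32], descend [15, 24]
  N15 x:[58/3,32] y:[19,65/2] z:[22,32] -> hit [22,32], descend [17, 20]
    N17 x:[58/3,64/3] y:[19,65/2] z:[22,32] -> miss, prune
    N20 x:[76/3,32] y:[26,32] z:[53/2,61/2] -> hit [53/2,61/2], descend [4, 13]
      N4 x:[76/3,79/3] y:[26,32] z:[55/2,61/2] -> miss, prune
      N13 x:[83/3,32] y:[53/2,61/2] z:[53/2,57/2] -> hit [83/3,57/2], descend [16, 18]
        N16 x:[83/3,85/3] y:[55/2,61/2] z:[28,57/2] -> hit [28,85/3] leaf, test {P8@t=28}
        N18 x:[91/3,32] y:[53/2,29] z:[53/2,55/2] -> miss, prune
  N24 x:[58/3,89/3] y:[15,35] z:[61/2,85/2] -> miss, prune

9 AABB tests over nodes [0, 15, 17, 20, 4, 13, 16, 18, 24]; 1 leaf entered; closest P8.

== RESULT ==
8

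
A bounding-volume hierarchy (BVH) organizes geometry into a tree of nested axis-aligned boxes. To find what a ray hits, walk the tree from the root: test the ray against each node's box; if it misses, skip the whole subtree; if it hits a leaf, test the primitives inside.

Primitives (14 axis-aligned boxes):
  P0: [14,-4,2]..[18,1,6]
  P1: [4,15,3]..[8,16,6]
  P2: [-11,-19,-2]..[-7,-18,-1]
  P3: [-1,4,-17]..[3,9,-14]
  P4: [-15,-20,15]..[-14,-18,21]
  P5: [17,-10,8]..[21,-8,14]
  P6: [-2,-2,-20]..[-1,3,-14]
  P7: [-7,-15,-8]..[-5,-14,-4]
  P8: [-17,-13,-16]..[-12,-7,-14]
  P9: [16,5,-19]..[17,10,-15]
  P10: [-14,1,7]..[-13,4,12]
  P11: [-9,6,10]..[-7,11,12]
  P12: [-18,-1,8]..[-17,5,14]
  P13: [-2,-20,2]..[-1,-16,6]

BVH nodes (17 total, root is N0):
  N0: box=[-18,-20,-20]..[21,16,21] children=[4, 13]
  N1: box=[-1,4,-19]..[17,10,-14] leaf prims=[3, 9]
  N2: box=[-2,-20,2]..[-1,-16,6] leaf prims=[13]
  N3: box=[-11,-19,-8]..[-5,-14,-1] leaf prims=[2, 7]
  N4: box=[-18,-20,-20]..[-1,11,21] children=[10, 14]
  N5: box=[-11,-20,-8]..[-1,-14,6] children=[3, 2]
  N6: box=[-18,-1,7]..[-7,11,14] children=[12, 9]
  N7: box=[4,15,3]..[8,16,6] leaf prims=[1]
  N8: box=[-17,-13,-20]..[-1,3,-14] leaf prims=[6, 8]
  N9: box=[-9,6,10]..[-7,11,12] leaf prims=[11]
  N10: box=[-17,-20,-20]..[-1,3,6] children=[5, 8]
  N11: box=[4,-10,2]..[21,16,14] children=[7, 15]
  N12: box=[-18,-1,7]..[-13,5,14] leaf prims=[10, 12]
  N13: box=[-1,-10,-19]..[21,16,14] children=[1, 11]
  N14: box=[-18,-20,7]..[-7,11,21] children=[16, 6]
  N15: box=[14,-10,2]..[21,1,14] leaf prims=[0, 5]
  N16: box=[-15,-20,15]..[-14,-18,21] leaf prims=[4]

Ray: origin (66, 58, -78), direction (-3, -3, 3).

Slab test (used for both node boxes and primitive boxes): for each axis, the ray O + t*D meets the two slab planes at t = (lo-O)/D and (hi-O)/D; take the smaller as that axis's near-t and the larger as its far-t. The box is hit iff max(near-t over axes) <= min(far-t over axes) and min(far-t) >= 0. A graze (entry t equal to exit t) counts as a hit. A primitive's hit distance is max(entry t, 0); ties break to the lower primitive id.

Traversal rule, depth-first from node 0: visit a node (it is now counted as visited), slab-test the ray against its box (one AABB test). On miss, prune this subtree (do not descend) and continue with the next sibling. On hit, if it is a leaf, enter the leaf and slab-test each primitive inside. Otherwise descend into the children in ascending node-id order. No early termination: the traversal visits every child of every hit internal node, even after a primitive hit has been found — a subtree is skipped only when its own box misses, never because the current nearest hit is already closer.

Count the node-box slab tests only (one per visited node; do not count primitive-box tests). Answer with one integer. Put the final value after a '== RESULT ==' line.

Walk:
N0 x:[15,28] y:[14,26] z:[58/3,33] -> hit [58/3,26], descend [4, 13]
  N4 x:[67/3,28] y:[47/3,26] z:[58/3,33] -> hit [67/3,26], descend [10, 14]
    N10 x:[67/3,83/3] y:[55/3,26] z:[58/3,28] -> hit [67/3,26], descend [5, 8]
      N5 x:[67/3,77/3] y:[24,26] z:[70/3,28] -> hit [24,77/3], descend [2, 3]
        N2 x:[67/3,68/3] y:[74/3,26] z:[80/3,28] -> miss, prune
        N3 x:[71/3,77/3] y:[24,77/3] z:[70/3,77/3] -> hit [24,77/3] leaf, test {P2@t=76/3, P7@t=24}
      N8 x:[67/3,83/3] y:[55/3,71/3] z:[58/3,64/3] -> miss, prune
    N14 x:[73/3,28] y:[47/3,26] z:[85/3,33] -> miss, prune
  N13 x:[15,67/3] y:[14,68/3] z:[59/3,92/3] -> hit [59/3,67/3], descend [1, 11]
    N1 x:[49/3,67/3] y:[16,18] z:[59/3,64/3] -> miss, prune
    N11 x:[15,62/3] y:[14,68/3] z:[80/3,92/3] -> miss, prune

order=[0, 4, 10, 5, 2, 3, 8, 14, 13, 1, 11]  |boxes|=11  |leaves|=1  hit=P7

== RESULT ==
11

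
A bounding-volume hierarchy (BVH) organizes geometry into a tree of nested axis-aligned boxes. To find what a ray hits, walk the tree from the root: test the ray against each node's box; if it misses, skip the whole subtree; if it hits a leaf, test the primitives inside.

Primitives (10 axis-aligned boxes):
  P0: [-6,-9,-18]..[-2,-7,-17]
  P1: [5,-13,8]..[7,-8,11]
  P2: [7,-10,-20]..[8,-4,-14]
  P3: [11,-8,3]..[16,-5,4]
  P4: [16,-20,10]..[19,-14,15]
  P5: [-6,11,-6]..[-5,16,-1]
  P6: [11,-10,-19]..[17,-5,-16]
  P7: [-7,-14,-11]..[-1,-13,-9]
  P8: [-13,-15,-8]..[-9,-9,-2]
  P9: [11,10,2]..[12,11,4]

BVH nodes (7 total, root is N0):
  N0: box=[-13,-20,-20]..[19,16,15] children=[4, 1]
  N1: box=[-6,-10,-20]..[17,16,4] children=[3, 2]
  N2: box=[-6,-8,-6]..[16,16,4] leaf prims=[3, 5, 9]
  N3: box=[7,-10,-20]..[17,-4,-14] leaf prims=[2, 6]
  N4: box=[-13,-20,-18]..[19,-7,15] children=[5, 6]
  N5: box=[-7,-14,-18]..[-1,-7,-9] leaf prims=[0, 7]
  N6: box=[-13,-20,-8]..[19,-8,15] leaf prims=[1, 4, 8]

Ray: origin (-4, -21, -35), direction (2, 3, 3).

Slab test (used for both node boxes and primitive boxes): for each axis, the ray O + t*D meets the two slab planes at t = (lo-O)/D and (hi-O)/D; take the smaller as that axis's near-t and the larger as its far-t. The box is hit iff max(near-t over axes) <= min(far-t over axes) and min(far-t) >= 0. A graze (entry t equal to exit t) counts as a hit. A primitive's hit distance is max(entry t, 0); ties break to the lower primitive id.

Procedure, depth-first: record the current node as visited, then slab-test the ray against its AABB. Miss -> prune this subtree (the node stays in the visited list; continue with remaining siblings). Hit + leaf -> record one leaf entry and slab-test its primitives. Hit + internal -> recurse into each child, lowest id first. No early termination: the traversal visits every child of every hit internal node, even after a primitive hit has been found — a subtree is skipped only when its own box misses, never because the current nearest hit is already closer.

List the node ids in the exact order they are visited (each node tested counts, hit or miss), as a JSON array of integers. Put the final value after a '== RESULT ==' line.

Trace the traversal:
N0 x:[-9/2,23/2] y:[1/3,37/3] z:[5,50/3] -> hit [5,23/2], descend [1, 4]
  N1 x:[-1,21/2] y:[11/3,37/3] z:[5,13] -> hit [5,21/2], descend [2, 3]
    N2 x:[-1,10] y:[13/3,37/3] z:[29/3,13] -> hit [29/3,10] leaf, test {P3(miss), P5(miss), P9(miss)}
    N3 x:[11/2,21/2] y:[11/3,17/3] z:[5,7] -> hit [11/2,17/3] leaf, test {P2@t=11/2, P6(miss)}
  N4 x:[-9/2,23/2] y:[1/3,14/3] z:[17/3,50/3] -> miss, prune

order=[0, 1, 2, 3, 4]  |boxes|=5  |leaves|=2  hit=P2

== RESULT ==
[0, 1, 2, 3, 4]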